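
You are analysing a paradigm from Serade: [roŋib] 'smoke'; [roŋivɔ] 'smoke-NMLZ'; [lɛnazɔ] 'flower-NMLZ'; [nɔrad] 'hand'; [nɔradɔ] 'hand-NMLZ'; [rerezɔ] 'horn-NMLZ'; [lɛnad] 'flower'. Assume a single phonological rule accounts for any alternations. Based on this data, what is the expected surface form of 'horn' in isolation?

The stem for 'flower' ends in [z] in [lɛnazɔ] but [d] in [lɛnad].
But 'hand' keeps [d] in both environments ([nɔradɔ], [nɔrad]), so there is no rule changing /d/ to [z] before the NMLZ suffix.
The underlying segment must be /z/; voiced fricatives become stops word-finally, yielding [d] there.
From [rerezɔ] the stem 'horn' is /rerez/; word-finally this yields [rered].

[rered]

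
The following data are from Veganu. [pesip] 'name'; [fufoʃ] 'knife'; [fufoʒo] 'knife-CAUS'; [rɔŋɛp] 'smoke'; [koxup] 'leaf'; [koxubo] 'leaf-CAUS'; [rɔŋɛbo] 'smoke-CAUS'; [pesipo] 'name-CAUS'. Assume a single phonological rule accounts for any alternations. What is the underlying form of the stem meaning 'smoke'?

'smoke' shows [b] ~ [p] at the end of the stem ([rɔŋɛbo] vs [rɔŋɛp]).
Compare 'name', with invariant [p] in [pesipo] and [pesip]: an analysis with underlying /p/ and a rule producing [b] before the CAUS suffix would wrongly predict alternation here too.
Therefore /b/ is basic and [p] is derived by word-final obstruent devoicing (voiced obstruents become voiceless word-finally).

/rɔŋɛb/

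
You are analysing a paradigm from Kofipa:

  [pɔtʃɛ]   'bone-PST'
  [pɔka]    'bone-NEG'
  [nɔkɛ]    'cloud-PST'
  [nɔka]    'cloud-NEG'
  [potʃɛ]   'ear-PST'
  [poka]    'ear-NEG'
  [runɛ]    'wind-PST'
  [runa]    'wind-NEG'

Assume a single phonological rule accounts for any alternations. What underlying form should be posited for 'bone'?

/pɔtʃ/

The stem for 'bone' ends in [tʃ] in [pɔtʃɛ] but [k] in [pɔka].
The stem 'cloud' ([nɔkɛ], [nɔka]) shows [k] unchanged in both environments, so [k] cannot be basic with [tʃ] derived before the PST suffix.
Therefore /tʃ/ is basic and [k] is derived by depalatalization (palato-alveolar /tʃ/ becomes [k] when no front vowel follows).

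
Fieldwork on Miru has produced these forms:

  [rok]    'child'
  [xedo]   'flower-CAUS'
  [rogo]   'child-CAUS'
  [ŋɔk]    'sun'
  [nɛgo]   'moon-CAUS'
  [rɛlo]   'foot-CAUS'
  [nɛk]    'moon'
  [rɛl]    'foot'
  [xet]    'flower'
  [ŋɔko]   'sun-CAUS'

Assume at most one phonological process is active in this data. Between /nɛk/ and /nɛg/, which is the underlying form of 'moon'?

/nɛg/

'moon' shows [g] ~ [k] at the end of the stem ([nɛgo] vs [nɛk]).
The stem 'sun' ([ŋɔko], [ŋɔk]) shows [k] unchanged in both environments, so [k] cannot be basic with [g] derived before the CAUS suffix.
The underlying segment must be /g/; voiced obstruents become voiceless word-finally, yielding [k] there.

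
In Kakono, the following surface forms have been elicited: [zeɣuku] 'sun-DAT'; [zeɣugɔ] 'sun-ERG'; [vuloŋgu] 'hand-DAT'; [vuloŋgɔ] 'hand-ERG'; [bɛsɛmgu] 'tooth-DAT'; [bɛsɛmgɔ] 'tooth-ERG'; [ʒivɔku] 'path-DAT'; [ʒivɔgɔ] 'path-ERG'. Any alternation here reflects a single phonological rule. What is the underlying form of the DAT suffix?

The DAT morpheme has two allomorphs, [-gu] and [-ku].
By contrast the ERG suffix keeps its initial [g] throughout — that segment must be underlying.
So the underlying form is /-ku/, and voiceless stops become voiced after a nasal.

/-ku/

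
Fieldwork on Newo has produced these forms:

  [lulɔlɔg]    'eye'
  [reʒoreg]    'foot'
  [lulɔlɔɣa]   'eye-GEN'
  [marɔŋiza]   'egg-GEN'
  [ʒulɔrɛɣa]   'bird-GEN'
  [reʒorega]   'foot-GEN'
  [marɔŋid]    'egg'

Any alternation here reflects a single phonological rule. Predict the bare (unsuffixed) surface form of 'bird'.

[ʒulɔrɛg]

The stem for 'eye' ends in [ɣ] in [lulɔlɔɣa] but [g] in [lulɔlɔg].
Compare 'foot', with invariant [g] in [reʒorega] and [reʒoreg]: an analysis with underlying /g/ and a rule producing [ɣ] before the GEN suffix would wrongly predict alternation here too.
The underlying segment must be /ɣ/; voiced fricatives become stops word-finally, yielding [g] there.
From [ʒulɔrɛɣa] the stem 'bird' is /ʒulɔrɛɣ/; word-finally this yields [ʒulɔrɛg].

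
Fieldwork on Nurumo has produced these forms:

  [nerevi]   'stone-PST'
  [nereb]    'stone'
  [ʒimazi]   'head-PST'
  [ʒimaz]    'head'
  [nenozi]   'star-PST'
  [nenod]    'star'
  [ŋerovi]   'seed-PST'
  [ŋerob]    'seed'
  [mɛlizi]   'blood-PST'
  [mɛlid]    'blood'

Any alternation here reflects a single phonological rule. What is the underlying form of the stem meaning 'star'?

In [nenozi] and [nenod] the final segment of 'star' alternates: [z] ~ [d].
If /z/ were underlying and a rule turned it into [d] in isolation, 'head' would also alternate; but it has [z] in both [ʒimazi] and [ʒimaz].
So /d/ is underlying, and a rule of intervocalic spirantization — voiced stops become fricatives between vowels — gives [z].

/nenod/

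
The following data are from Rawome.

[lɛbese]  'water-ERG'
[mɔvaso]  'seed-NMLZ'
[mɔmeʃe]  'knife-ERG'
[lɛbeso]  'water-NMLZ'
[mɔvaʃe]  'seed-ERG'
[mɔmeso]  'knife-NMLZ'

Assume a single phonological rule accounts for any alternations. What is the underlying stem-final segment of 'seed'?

The stem for 'seed' ends in [ʃ] in [mɔvaʃe] but [s] in [mɔvaso].
But 'water' keeps [s] in both environments ([lɛbese], [lɛbeso]), so there is no rule changing /s/ to [ʃ] before the ERG suffix.
So /ʃ/ is underlying, and a rule of depalatalization — palato-alveolar /ʃ/ becomes [s] when no front vowel follows — gives [s].

/ʃ/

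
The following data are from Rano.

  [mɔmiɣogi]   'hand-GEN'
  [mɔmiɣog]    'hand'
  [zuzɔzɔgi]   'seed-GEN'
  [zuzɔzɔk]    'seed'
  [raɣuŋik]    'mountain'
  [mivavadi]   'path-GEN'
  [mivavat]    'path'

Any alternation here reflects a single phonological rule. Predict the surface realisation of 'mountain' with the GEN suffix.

[raɣuŋigi]

'seed' shows [g] ~ [k] at the end of the stem ([zuzɔzɔgi] vs [zuzɔzɔk]).
Compare 'hand', with invariant [g] in [mɔmiɣogi] and [mɔmiɣog]: an analysis with underlying /g/ and a rule producing [k] in isolation would wrongly predict alternation here too.
Therefore /k/ is basic and [g] is derived by intervocalic voicing (voiceless stops become voiced between vowels).
From [raɣuŋik] the stem 'mountain' is /raɣuŋik/; between vowels this yields [raɣuŋigi].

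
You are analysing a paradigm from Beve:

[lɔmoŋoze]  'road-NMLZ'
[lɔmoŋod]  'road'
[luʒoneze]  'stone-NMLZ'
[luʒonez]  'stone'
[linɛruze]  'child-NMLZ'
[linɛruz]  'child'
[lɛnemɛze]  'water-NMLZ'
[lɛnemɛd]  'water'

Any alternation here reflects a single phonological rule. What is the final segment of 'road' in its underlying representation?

/d/

The stem for 'road' ends in [z] in [lɔmoŋoze] but [d] in [lɔmoŋod].
The stem 'child' ([linɛruze], [linɛruz]) shows [z] unchanged in both environments, so [z] cannot be basic with [d] derived in isolation.
The underlying segment must be /d/; voiced stops become fricatives between vowels, yielding [z] there.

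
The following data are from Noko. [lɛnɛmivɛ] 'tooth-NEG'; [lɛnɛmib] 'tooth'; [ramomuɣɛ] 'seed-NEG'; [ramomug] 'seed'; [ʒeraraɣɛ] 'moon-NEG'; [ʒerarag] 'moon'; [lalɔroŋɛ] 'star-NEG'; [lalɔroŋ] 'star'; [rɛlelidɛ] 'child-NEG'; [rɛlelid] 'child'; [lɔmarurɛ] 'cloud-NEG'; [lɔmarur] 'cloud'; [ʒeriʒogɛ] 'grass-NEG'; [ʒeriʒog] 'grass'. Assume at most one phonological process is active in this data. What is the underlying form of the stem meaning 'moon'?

The stem for 'moon' ends in [ɣ] in [ʒeraraɣɛ] but [g] in [ʒerarag].
Compare 'grass', with invariant [g] in [ʒeriʒogɛ] and [ʒeriʒog]: an analysis with underlying /g/ and a rule producing [ɣ] before the NEG suffix would wrongly predict alternation here too.
The alternation reflects word-final hardening: voiced fricatives become stops word-finally. /ɣ/ is underlying.

/ʒeraraɣ/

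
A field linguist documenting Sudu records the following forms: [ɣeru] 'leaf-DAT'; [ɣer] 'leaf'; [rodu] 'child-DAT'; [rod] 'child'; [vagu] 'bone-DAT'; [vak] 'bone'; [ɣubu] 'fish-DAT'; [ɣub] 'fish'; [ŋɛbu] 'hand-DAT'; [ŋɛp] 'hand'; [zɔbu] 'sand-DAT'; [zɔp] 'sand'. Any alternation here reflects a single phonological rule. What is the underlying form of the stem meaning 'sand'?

The stem for 'sand' ends in [b] in [zɔbu] but [p] in [zɔp].
Compare 'fish', with invariant [b] in [ɣubu] and [ɣub]: an analysis with underlying /b/ and a rule producing [p] in isolation would wrongly predict alternation here too.
Therefore /p/ is basic and [b] is derived by intervocalic voicing (voiceless stops become voiced between vowels).

/zɔp/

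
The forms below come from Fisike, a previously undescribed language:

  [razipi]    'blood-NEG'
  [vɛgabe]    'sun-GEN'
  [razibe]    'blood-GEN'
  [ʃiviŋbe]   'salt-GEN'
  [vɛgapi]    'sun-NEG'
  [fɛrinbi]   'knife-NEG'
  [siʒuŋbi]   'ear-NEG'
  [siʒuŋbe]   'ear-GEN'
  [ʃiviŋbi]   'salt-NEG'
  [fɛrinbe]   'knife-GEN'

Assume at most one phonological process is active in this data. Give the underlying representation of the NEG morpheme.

The NEG morpheme has two allomorphs, [-bi] and [-pi].
By contrast the GEN suffix keeps its initial [b] throughout — that segment must be underlying.
The NEG suffix is therefore /-pi/ underlyingly, with post-nasal voicing: voiceless stops become voiced after a nasal.

/-pi/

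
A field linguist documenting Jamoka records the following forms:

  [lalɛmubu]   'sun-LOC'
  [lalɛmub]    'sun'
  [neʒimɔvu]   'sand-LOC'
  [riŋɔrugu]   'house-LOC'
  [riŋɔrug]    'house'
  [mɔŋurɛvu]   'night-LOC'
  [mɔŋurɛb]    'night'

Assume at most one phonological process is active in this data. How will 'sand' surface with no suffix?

[neʒimɔb]

In [mɔŋurɛvu] and [mɔŋurɛb] the final segment of 'night' alternates: [v] ~ [b].
But 'sun' keeps [b] in both environments ([lalɛmubu], [lalɛmub]), so there is no rule changing /b/ to [v] before the LOC suffix.
The alternation reflects word-final hardening: voiced fricatives become stops word-finally. /v/ is underlying.
The one attested form of 'sand', [neʒimɔvu], shows underlying /neʒimɔv/. Applying the same rule word-finally gives [neʒimɔb].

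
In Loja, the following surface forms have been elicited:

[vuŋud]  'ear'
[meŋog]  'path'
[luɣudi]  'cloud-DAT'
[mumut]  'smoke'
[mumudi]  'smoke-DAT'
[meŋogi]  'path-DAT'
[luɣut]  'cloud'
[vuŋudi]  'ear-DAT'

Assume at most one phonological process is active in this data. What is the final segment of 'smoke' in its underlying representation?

The stem for 'smoke' ends in [t] in [mumut] but [d] in [mumudi].
The stem 'ear' ([vuŋud], [vuŋudi]) shows [d] unchanged in both environments, so [d] cannot be basic with [t] derived in isolation.
So /t/ is underlying, and a rule of intervocalic voicing — voiceless stops become voiced between vowels — gives [d].

/t/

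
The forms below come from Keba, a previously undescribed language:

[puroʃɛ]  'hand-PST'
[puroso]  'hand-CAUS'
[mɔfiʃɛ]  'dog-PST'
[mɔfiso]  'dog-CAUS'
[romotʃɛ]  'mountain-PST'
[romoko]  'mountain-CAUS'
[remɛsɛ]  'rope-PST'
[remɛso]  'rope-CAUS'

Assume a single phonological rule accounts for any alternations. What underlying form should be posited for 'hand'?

/puroʃ/

The stem for 'hand' ends in [ʃ] in [puroʃɛ] but [s] in [puroso].
But 'rope' keeps [s] in both environments ([remɛsɛ], [remɛso]), so there is no rule changing /s/ to [ʃ] before the PST suffix.
So /ʃ/ is underlying, and a rule of depalatalization — palato-alveolar /tʃ/ and /ʃ/ become [k] and [s] when no front vowel follows — gives [s].
Hence 'hand' is /puroʃ/ underlyingly.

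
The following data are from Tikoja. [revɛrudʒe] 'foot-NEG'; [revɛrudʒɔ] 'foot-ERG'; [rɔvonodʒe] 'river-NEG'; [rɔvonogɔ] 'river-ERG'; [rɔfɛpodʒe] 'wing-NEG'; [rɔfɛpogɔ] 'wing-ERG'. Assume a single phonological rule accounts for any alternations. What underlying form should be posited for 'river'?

/rɔvonog/

In [rɔvonodʒe] and [rɔvonogɔ] the final segment of 'river' alternates: [dʒ] ~ [g].
The stem 'foot' ([revɛrudʒe], [revɛrudʒɔ]) shows [dʒ] unchanged in both environments, so [dʒ] cannot be basic with [g] derived before the ERG suffix.
So /g/ is underlying, and a rule of palatalization before a front vowel — /g/ becomes palato-alveolar [dʒ] before a front vowel — gives [dʒ].
Hence 'river' is /rɔvonog/ underlyingly.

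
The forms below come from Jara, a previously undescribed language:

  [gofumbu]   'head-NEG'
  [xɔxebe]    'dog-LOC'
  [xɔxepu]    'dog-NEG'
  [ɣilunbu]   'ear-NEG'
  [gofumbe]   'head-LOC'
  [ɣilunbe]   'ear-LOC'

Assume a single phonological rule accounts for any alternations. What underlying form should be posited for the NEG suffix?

/-pu/

The NEG suffix surfaces as [-bu] and [-pu], depending on the final segment of the stem.
The LOC suffix, which begins with [b], is invariant after every stem; so [b] is not altered by any rule here.
So the underlying form is /-pu/, and voiceless stops become voiced after a nasal.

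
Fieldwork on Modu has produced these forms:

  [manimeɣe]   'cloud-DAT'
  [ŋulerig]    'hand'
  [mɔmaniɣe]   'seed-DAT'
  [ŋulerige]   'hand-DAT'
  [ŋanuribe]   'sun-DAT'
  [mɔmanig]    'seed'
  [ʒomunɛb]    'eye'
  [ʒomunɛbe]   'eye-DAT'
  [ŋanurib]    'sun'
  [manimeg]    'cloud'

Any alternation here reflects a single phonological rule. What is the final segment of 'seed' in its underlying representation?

/ɣ/

'seed' shows [g] ~ [ɣ] at the end of the stem ([mɔmanig] vs [mɔmaniɣe]).
But 'hand' keeps [g] in both environments ([ŋulerig], [ŋulerige]), so there is no rule changing /g/ to [ɣ] before the DAT suffix.
Therefore /ɣ/ is basic and [g] is derived by word-final hardening (voiced fricatives become stops word-finally).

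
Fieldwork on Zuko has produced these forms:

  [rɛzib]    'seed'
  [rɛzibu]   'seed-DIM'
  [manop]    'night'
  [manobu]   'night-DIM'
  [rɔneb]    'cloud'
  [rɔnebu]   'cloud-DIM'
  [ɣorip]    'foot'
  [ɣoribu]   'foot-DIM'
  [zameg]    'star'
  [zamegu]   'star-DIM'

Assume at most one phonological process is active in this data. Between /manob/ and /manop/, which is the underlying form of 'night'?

The stem for 'night' ends in [p] in [manop] but [b] in [manobu].
Compare 'seed', with invariant [b] in [rɛzib] and [rɛzibu]: an analysis with underlying /b/ and a rule producing [p] in isolation would wrongly predict alternation here too.
The underlying segment must be /p/; voiceless stops become voiced between vowels, yielding [b] there.

/manop/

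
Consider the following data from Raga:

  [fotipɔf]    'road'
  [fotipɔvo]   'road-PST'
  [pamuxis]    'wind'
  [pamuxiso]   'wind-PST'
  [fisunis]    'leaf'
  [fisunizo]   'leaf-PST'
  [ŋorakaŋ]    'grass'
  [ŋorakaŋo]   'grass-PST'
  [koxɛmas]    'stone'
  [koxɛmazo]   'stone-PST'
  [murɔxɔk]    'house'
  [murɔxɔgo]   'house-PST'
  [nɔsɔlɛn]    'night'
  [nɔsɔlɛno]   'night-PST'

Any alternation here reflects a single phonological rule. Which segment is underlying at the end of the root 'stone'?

/z/

The root 'stone' surfaces as [koxɛmas] and [koxɛmazo], with a stem-final [s] ~ [z] alternation.
Compare 'wind', with invariant [s] in [pamuxis] and [pamuxiso]: an analysis with underlying /s/ and a rule producing [z] before the PST suffix would wrongly predict alternation here too.
The underlying segment must be /z/; voiced obstruents become voiceless word-finally, yielding [s] there.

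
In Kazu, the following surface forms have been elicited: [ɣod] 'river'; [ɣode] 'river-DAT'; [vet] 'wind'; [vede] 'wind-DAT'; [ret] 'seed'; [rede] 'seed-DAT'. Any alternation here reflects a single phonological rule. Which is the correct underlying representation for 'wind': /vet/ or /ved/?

The root 'wind' surfaces as [vet] and [vede], with a stem-final [t] ~ [d] alternation.
Compare 'river', with invariant [d] in [ɣod] and [ɣode]: an analysis with underlying /d/ and a rule producing [t] in isolation would wrongly predict alternation here too.
So /t/ is underlying, and a rule of intervocalic voicing — voiceless stops become voiced between vowels — gives [d].

/vet/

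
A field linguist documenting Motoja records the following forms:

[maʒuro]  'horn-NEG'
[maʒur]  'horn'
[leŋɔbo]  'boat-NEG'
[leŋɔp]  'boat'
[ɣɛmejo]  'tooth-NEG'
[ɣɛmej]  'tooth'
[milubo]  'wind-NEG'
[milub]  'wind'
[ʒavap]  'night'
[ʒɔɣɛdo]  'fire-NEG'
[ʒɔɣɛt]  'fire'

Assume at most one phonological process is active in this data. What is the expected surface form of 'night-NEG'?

[ʒavabo]

The root 'boat' surfaces as [leŋɔbo] and [leŋɔp], with a stem-final [b] ~ [p] alternation.
But 'wind' keeps [b] in both environments ([milubo], [milub]), so there is no rule changing /b/ to [p] in isolation.
Therefore /p/ is basic and [b] is derived by intervocalic voicing (voiceless stops become voiced between vowels).
From [ʒavap] the stem 'night' is /ʒavap/; between vowels this yields [ʒavabo].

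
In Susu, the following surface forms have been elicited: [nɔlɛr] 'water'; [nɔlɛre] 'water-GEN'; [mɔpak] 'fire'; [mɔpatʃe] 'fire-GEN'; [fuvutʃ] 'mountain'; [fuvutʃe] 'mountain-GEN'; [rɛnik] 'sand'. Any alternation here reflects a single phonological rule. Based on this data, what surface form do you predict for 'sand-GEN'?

[rɛnitʃe]

The root 'fire' surfaces as [mɔpak] and [mɔpatʃe], with a stem-final [k] ~ [tʃ] alternation.
The stem 'mountain' ([fuvutʃ], [fuvutʃe]) shows [tʃ] unchanged in both environments, so [tʃ] cannot be basic with [k] derived in isolation.
The underlying segment must be /k/; /k/ becomes palato-alveolar [tʃ] before a front vowel, yielding [tʃ] there.
The one attested form of 'sand', [rɛnik], shows underlying /rɛnik/. Applying the same rule before a front vowel gives [rɛnitʃe].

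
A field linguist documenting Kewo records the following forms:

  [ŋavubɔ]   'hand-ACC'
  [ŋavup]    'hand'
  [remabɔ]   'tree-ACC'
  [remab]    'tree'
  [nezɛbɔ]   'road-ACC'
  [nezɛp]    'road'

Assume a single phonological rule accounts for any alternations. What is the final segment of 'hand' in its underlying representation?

/p/

The root 'hand' surfaces as [ŋavubɔ] and [ŋavup], with a stem-final [b] ~ [p] alternation.
If /b/ were underlying and a rule turned it into [p] in isolation, 'tree' would also alternate; but it has [b] in both [remabɔ] and [remab].
Therefore /p/ is basic and [b] is derived by intervocalic voicing (voiceless stops become voiced between vowels).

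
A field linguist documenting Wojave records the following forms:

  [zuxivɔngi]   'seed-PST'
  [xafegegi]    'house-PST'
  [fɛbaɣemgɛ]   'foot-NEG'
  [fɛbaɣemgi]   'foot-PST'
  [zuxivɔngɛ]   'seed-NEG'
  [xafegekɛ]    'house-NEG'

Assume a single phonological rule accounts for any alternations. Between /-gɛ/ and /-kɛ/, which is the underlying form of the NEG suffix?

/-kɛ/

The NEG morpheme has two allomorphs, [-gɛ] and [-kɛ].
By contrast the PST suffix keeps its initial [g] throughout — that segment must be underlying.
The NEG suffix is therefore /-kɛ/ underlyingly, with post-nasal voicing: voiceless stops become voiced after a nasal.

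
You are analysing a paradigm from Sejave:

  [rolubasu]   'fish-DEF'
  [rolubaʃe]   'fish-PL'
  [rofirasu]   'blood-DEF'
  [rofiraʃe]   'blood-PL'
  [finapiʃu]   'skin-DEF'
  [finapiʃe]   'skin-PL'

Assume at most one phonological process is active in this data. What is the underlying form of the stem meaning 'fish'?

/rolubas/

'fish' shows [s] ~ [ʃ] at the end of the stem ([rolubasu] vs [rolubaʃe]).
But 'skin' keeps [ʃ] in both environments ([finapiʃu], [finapiʃe]), so there is no rule changing /ʃ/ to [s] before the DEF suffix.
The alternation reflects palatalization before a front vowel: /s/ becomes palato-alveolar [ʃ] before a front vowel. /s/ is underlying.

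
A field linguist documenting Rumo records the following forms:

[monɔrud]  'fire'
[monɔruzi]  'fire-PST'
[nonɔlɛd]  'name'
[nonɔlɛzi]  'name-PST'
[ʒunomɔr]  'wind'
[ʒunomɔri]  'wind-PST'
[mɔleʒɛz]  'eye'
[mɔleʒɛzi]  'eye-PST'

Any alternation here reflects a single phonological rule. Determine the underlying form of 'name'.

/nonɔlɛd/

In [nonɔlɛd] and [nonɔlɛzi] the final segment of 'name' alternates: [d] ~ [z].
But 'eye' keeps [z] in both environments ([mɔleʒɛz], [mɔleʒɛzi]), so there is no rule changing /z/ to [d] in isolation.
The underlying segment must be /d/; voiced stops become fricatives between vowels, yielding [z] there.
So 'name' = /nonɔlɛd/.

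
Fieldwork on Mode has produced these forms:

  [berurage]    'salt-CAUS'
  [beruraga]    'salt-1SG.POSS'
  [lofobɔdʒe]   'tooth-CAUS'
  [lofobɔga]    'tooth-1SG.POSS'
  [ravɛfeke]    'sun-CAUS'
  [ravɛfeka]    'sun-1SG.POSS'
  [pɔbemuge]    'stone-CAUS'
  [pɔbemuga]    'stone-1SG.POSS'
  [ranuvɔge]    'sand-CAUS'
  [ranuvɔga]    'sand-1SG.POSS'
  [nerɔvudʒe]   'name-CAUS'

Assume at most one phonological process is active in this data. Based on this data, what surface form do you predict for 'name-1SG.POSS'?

The root 'tooth' surfaces as [lofobɔdʒe] and [lofobɔga], with a stem-final [dʒ] ~ [g] alternation.
Compare 'sand', with invariant [g] in [ranuvɔge] and [ranuvɔga]: an analysis with underlying /g/ and a rule producing [dʒ] before the CAUS suffix would wrongly predict alternation here too.
The alternation reflects depalatalization: palato-alveolar /dʒ/ becomes [g] when no front vowel follows. /dʒ/ is underlying.
The one attested form of 'name', [nerɔvudʒe], shows underlying /nerɔvudʒ/. Applying the same rule when no front vowel follows gives [nerɔvuga].

[nerɔvuga]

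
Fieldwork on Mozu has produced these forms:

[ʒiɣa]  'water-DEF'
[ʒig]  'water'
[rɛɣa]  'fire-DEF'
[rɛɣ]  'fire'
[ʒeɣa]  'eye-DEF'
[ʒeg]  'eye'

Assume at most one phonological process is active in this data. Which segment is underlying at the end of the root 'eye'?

The root 'eye' surfaces as [ʒeɣa] and [ʒeg], with a stem-final [ɣ] ~ [g] alternation.
But 'fire' keeps [ɣ] in both environments ([rɛɣa], [rɛɣ]), so there is no rule changing /ɣ/ to [g] in isolation.
The underlying segment must be /g/; voiced stops become fricatives between vowels, yielding [ɣ] there.

/g/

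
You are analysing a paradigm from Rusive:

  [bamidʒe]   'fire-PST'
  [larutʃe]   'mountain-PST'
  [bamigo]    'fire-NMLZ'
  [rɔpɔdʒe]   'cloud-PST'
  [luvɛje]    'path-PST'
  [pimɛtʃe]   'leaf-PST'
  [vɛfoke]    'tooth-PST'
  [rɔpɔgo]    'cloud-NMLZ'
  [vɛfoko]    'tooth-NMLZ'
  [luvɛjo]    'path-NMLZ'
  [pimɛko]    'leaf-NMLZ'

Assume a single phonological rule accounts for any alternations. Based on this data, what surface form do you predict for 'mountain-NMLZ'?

[laruko]

'leaf' shows [tʃ] ~ [k] at the end of the stem ([pimɛtʃe] vs [pimɛko]).
But 'tooth' keeps [k] in both environments ([vɛfoke], [vɛfoko]), so there is no rule changing /k/ to [tʃ] before the PST suffix.
The alternation reflects depalatalization: palato-alveolar /tʃ/ and /dʒ/ become [k] and [g] when no front vowel follows. /tʃ/ is underlying.
The one attested form of 'mountain', [larutʃe], shows underlying /larutʃ/. Applying the same rule when no front vowel follows gives [laruko].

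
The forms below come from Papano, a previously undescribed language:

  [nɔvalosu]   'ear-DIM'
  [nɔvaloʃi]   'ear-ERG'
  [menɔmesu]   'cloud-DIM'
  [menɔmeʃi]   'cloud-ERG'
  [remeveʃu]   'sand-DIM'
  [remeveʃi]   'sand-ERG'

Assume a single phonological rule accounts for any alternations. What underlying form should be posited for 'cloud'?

The stem for 'cloud' ends in [s] in [menɔmesu] but [ʃ] in [menɔmeʃi].
If /ʃ/ were underlying and a rule turned it into [s] before the DIM suffix, 'sand' would also alternate; but it has [ʃ] in both [remeveʃu] and [remeveʃi].
So /s/ is underlying, and a rule of palatalization before a front vowel — /s/ becomes palato-alveolar [ʃ] before a front vowel — gives [ʃ].

/menɔmes/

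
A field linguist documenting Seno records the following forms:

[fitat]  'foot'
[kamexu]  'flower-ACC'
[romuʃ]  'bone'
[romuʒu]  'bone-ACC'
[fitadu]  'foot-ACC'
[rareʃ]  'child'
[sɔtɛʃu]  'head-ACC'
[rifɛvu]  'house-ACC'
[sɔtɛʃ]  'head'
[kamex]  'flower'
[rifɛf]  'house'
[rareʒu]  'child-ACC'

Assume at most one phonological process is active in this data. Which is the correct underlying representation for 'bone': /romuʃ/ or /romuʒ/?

/romuʒ/

The stem for 'bone' ends in [ʒ] in [romuʒu] but [ʃ] in [romuʃ].
If /ʃ/ were underlying and a rule turned it into [ʒ] before the ACC suffix, 'head' would also alternate; but it has [ʃ] in both [sɔtɛʃu] and [sɔtɛʃ].
So /ʒ/ is underlying, and a rule of word-final obstruent devoicing — voiced obstruents become voiceless word-finally — gives [ʃ].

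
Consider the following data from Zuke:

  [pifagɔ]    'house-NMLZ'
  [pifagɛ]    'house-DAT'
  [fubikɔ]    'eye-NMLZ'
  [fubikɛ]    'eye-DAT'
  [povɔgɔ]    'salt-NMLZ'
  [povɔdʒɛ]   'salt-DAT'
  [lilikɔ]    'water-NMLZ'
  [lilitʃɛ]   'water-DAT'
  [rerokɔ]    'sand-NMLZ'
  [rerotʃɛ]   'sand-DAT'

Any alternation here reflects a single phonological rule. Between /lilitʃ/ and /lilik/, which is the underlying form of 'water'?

/lilitʃ/

The stem for 'water' ends in [k] in [lilikɔ] but [tʃ] in [lilitʃɛ].
The stem 'eye' ([fubikɔ], [fubikɛ]) shows [k] unchanged in both environments, so [k] cannot be basic with [tʃ] derived before the DAT suffix.
The underlying segment must be /tʃ/; palato-alveolar /tʃ/ and /dʒ/ become [k] and [g] when no front vowel follows, yielding [k] there.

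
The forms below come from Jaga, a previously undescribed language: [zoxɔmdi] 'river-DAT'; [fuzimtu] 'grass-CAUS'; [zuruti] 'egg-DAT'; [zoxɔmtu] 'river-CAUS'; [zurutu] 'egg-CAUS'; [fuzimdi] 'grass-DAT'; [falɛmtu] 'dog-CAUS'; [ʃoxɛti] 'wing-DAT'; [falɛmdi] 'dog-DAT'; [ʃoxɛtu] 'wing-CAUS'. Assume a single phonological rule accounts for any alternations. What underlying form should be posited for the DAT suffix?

The DAT morpheme has two allomorphs, [-di] and [-ti].
The CAUS suffix, which begins with [t], is invariant after every stem; so [t] is not altered by any rule here.
The DAT suffix is therefore /-di/ underlyingly, with post-vocalic devoicing: voiced stops become voiceless after a vowel.

/-di/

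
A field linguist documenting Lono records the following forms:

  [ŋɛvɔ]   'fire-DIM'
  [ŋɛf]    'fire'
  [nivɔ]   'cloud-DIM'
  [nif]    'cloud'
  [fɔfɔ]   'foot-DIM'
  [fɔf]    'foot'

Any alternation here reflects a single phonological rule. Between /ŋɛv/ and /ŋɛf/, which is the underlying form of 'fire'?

/ŋɛv/

'fire' shows [v] ~ [f] at the end of the stem ([ŋɛvɔ] vs [ŋɛf]).
But 'foot' keeps [f] in both environments ([fɔfɔ], [fɔf]), so there is no rule changing /f/ to [v] before the DIM suffix.
The underlying segment must be /v/; voiced obstruents become voiceless word-finally, yielding [f] there.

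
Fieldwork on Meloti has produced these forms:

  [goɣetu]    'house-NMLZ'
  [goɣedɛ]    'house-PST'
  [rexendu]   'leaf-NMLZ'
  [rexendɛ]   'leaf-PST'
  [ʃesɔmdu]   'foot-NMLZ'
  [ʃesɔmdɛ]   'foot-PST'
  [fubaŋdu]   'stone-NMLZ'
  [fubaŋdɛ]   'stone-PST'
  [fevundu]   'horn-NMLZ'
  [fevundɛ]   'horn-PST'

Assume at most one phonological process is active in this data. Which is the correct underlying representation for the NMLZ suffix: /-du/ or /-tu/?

The NMLZ morpheme has two allomorphs, [-du] and [-tu].
The PST suffix, which begins with [d], is invariant after every stem; so [d] is not altered by any rule here.
So the underlying form is /-tu/, and voiceless stops become voiced after a nasal.

/-tu/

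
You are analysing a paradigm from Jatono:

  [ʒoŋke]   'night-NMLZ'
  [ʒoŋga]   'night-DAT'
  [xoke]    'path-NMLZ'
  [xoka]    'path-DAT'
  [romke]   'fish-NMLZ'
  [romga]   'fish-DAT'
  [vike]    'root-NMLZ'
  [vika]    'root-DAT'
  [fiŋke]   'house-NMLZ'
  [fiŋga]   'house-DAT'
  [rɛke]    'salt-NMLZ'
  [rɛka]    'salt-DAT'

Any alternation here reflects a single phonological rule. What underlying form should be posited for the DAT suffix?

/-ga/

The DAT morpheme has two allomorphs, [-ga] and [-ka].
The NMLZ suffix, which begins with [k], is invariant after every stem; so [k] is not altered by any rule here.
The DAT suffix is therefore /-ga/ underlyingly, with post-vocalic devoicing: voiced stops become voiceless after a vowel.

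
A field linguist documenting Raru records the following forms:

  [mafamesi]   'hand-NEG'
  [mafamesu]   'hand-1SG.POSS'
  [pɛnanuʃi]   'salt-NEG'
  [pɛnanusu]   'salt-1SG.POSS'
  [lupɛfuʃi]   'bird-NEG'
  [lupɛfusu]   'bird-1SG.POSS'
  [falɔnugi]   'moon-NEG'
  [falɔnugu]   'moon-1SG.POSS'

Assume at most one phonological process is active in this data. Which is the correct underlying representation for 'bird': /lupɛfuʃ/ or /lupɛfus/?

In [lupɛfuʃi] and [lupɛfusu] the final segment of 'bird' alternates: [ʃ] ~ [s].
But 'hand' keeps [s] in both environments ([mafamesi], [mafamesu]), so there is no rule changing /s/ to [ʃ] before the NEG suffix.
The underlying segment must be /ʃ/; palato-alveolar /ʃ/ becomes [s] when no front vowel follows, yielding [s] there.

/lupɛfuʃ/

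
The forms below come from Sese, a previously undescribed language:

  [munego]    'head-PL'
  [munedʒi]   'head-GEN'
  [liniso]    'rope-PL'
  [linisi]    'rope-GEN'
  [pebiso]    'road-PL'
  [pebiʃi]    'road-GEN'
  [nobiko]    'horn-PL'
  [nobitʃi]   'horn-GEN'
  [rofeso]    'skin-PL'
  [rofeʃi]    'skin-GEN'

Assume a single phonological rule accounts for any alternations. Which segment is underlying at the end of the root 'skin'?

'skin' shows [s] ~ [ʃ] at the end of the stem ([rofeso] vs [rofeʃi]).
Compare 'rope', with invariant [s] in [liniso] and [linisi]: an analysis with underlying /s/ and a rule producing [ʃ] before the GEN suffix would wrongly predict alternation here too.
The alternation reflects depalatalization: palato-alveolar /tʃ/, /dʒ/ and /ʃ/ become [k], [g] and [s] when no front vowel follows. /ʃ/ is underlying.

/ʃ/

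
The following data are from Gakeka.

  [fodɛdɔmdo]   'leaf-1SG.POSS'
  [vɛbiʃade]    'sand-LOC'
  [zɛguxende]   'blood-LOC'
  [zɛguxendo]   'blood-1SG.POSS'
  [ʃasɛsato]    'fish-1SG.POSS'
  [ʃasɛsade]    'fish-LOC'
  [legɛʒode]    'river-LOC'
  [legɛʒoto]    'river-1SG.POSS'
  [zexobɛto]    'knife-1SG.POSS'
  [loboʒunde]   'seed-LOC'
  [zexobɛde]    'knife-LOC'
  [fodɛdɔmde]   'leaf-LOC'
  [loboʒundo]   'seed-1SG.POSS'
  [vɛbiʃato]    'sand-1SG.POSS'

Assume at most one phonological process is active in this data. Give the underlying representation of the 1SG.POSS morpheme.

/-to/

The 1SG.POSS morpheme has two allomorphs, [-do] and [-to].
By contrast the LOC suffix keeps its initial [d] throughout — that segment must be underlying.
The 1SG.POSS suffix is therefore /-to/ underlyingly, with post-nasal voicing: voiceless stops become voiced after a nasal.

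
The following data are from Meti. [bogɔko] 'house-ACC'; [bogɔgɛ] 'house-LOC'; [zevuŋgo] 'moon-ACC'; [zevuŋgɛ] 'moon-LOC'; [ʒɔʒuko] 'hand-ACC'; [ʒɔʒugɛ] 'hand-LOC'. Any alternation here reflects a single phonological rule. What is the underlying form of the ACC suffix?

/-ko/

The ACC suffix surfaces as [-go] and [-ko], depending on the final segment of the stem.
The LOC suffix, which begins with [g], is invariant after every stem; so [g] is not altered by any rule here.
The ACC suffix is therefore /-ko/ underlyingly, with post-nasal voicing: voiceless stops become voiced after a nasal.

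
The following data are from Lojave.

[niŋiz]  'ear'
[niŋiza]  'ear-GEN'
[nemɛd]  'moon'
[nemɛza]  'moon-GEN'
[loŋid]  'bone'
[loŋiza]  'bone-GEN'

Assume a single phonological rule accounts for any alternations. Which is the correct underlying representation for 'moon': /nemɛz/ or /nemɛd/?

/nemɛd/

The root 'moon' surfaces as [nemɛd] and [nemɛza], with a stem-final [d] ~ [z] alternation.
The stem 'ear' ([niŋiz], [niŋiza]) shows [z] unchanged in both environments, so [z] cannot be basic with [d] derived in isolation.
The alternation reflects intervocalic spirantization: voiced stops become fricatives between vowels. /d/ is underlying.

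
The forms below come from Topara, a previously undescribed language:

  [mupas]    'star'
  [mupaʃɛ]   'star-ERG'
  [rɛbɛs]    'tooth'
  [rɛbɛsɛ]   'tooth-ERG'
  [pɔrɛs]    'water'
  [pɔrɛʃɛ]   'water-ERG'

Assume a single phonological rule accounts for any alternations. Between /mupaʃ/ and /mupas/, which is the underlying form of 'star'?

The root 'star' surfaces as [mupas] and [mupaʃɛ], with a stem-final [s] ~ [ʃ] alternation.
The stem 'tooth' ([rɛbɛs], [rɛbɛsɛ]) shows [s] unchanged in both environments, so [s] cannot be basic with [ʃ] derived before the ERG suffix.
So /ʃ/ is underlying, and a rule of depalatalization — palato-alveolar /ʃ/ becomes [s] when no front vowel follows — gives [s].

/mupaʃ/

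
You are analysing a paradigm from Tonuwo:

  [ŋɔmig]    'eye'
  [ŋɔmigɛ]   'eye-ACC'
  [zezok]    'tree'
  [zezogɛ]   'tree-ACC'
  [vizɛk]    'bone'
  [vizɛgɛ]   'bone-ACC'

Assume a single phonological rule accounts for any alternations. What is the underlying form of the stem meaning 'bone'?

/vizɛk/

The stem for 'bone' ends in [k] in [vizɛk] but [g] in [vizɛgɛ].
But 'eye' keeps [g] in both environments ([ŋɔmig], [ŋɔmigɛ]), so there is no rule changing /g/ to [k] in isolation.
The underlying segment must be /k/; voiceless stops become voiced between vowels, yielding [g] there.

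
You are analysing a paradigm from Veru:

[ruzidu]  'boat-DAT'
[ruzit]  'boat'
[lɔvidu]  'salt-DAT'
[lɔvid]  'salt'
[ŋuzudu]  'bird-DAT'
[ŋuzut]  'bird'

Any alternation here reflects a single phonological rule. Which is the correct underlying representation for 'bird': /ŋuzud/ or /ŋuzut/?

The stem for 'bird' ends in [d] in [ŋuzudu] but [t] in [ŋuzut].
But 'salt' keeps [d] in both environments ([lɔvidu], [lɔvid]), so there is no rule changing /d/ to [t] in isolation.
So /t/ is underlying, and a rule of intervocalic voicing — voiceless stops become voiced between vowels — gives [d].

/ŋuzut/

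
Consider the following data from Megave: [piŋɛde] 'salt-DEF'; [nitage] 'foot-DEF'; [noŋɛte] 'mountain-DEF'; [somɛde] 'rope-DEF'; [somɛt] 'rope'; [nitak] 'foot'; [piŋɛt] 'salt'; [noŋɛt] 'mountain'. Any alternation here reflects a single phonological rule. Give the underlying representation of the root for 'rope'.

/somɛd/

'rope' shows [t] ~ [d] at the end of the stem ([somɛt] vs [somɛde]).
Compare 'mountain', with invariant [t] in [noŋɛt] and [noŋɛte]: an analysis with underlying /t/ and a rule producing [d] before the DEF suffix would wrongly predict alternation here too.
Therefore /d/ is basic and [t] is derived by word-final obstruent devoicing (voiced obstruents become voiceless word-finally).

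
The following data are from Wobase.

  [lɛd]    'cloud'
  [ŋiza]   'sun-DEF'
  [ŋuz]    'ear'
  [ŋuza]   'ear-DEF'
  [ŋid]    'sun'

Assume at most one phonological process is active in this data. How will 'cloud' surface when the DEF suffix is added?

[lɛza]

In [ŋid] and [ŋiza] the final segment of 'sun' alternates: [d] ~ [z].
If /z/ were underlying and a rule turned it into [d] in isolation, 'ear' would also alternate; but it has [z] in both [ŋuz] and [ŋuza].
Therefore /d/ is basic and [z] is derived by intervocalic spirantization (voiced stops become fricatives between vowels).
From [lɛd] the stem 'cloud' is /lɛd/; between vowels this yields [lɛza].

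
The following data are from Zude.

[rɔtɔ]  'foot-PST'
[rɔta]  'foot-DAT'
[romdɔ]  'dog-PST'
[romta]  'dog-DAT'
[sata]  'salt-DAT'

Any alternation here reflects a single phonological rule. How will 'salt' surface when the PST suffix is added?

The PST suffix surfaces as [-dɔ] and [-tɔ], depending on the final segment of the stem.
By contrast the DAT suffix keeps its initial [t] throughout — that segment must be underlying.
The PST suffix is therefore /-dɔ/ underlyingly, with post-vocalic devoicing: voiced stops become voiceless after a vowel.
After 'salt', which ends in a vowel, the suffix surfaces as [-tɔ], giving [satɔ].

[satɔ]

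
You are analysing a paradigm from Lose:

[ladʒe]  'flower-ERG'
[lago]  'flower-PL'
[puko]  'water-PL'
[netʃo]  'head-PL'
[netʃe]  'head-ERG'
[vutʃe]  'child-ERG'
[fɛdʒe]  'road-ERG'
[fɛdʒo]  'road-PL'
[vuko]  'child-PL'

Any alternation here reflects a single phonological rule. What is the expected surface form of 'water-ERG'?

[putʃe]

The root 'child' surfaces as [vutʃe] and [vuko], with a stem-final [tʃ] ~ [k] alternation.
The stem 'head' ([netʃe], [netʃo]) shows [tʃ] unchanged in both environments, so [tʃ] cannot be basic with [k] derived before the PL suffix.
The alternation reflects palatalization before a front vowel: /k/ and /g/ become palato-alveolar [tʃ] and [dʒ] before a front vowel. /k/ is underlying.
The one attested form of 'water', [puko], shows underlying /puk/. Applying the same rule before a front vowel gives [putʃe].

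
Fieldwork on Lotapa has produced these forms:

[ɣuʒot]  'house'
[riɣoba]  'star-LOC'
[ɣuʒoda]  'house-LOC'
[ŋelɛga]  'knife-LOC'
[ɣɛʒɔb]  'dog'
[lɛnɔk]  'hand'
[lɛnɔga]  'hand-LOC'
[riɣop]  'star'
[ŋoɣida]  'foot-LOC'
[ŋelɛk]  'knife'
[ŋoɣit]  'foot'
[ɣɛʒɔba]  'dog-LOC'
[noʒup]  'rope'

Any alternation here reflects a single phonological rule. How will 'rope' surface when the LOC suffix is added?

'star' shows [b] ~ [p] at the end of the stem ([riɣoba] vs [riɣop]).
But 'dog' keeps [b] in both environments ([ɣɛʒɔba], [ɣɛʒɔb]), so there is no rule changing /b/ to [p] in isolation.
So /p/ is underlying, and a rule of intervocalic voicing — voiceless stops become voiced between vowels — gives [b].
From [noʒup] the stem 'rope' is /noʒup/; between vowels this yields [noʒuba].

[noʒuba]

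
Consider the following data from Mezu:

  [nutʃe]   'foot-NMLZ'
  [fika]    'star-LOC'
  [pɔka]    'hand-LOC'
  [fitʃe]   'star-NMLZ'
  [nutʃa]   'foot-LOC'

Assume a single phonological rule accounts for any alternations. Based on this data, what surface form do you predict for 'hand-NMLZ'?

The stem for 'star' ends in [k] in [fika] but [tʃ] in [fitʃe].
The stem 'foot' ([nutʃa], [nutʃe]) shows [tʃ] unchanged in both environments, so [tʃ] cannot be basic with [k] derived before the LOC suffix.
So /k/ is underlying, and a rule of palatalization before a front vowel — /k/ becomes palato-alveolar [tʃ] before a front vowel — gives [tʃ].
The one attested form of 'hand', [pɔka], shows underlying /pɔk/. Applying the same rule before a front vowel gives [pɔtʃe].

[pɔtʃe]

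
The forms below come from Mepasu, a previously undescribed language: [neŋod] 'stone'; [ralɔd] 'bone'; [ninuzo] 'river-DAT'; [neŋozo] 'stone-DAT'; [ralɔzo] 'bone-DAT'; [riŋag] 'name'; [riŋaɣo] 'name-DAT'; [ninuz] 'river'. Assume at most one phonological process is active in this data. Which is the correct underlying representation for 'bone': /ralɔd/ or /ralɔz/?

In [ralɔzo] and [ralɔd] the final segment of 'bone' alternates: [z] ~ [d].
If /z/ were underlying and a rule turned it into [d] in isolation, 'river' would also alternate; but it has [z] in both [ninuzo] and [ninuz].
The alternation reflects intervocalic spirantization: voiced stops become fricatives between vowels. /d/ is underlying.

/ralɔd/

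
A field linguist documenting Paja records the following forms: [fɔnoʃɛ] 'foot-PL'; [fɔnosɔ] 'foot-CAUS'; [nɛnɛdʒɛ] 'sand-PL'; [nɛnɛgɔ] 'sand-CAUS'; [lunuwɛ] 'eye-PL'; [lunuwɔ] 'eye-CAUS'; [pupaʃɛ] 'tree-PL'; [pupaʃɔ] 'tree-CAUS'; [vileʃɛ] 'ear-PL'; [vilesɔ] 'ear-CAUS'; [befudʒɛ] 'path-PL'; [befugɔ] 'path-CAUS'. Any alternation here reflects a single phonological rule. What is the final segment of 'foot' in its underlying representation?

/s/

In [fɔnoʃɛ] and [fɔnosɔ] the final segment of 'foot' alternates: [ʃ] ~ [s].
Compare 'tree', with invariant [ʃ] in [pupaʃɛ] and [pupaʃɔ]: an analysis with underlying /ʃ/ and a rule producing [s] before the CAUS suffix would wrongly predict alternation here too.
The alternation reflects palatalization before a front vowel: /g/ and /s/ become palato-alveolar [dʒ] and [ʃ] before a front vowel. /s/ is underlying.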